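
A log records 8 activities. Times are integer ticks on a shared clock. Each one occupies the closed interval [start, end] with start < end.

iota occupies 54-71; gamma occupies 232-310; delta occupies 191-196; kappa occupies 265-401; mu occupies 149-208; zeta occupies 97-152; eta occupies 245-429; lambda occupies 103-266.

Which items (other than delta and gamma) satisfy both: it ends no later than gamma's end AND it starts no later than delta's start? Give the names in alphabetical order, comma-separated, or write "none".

iota, lambda, mu, zeta

Conditions: its end is no later than gamma's end (X.end <= 310) AND its start is no later than delta's start (X.start <= 191).
eta: end 429 <= 310? ✗; start 245 <= 191? ✗ → no.
iota: end 71 <= 310? ✓; start 54 <= 191? ✓ → yes.
kappa: end 401 <= 310? ✗; start 265 <= 191? ✗ → no.
lambda: end 266 <= 310? ✓; start 103 <= 191? ✓ → yes.
mu: end 208 <= 310? ✓; start 149 <= 191? ✓ → yes.
zeta: end 152 <= 310? ✓; start 97 <= 191? ✓ → yes.
Result: iota, lambda, mu, zeta.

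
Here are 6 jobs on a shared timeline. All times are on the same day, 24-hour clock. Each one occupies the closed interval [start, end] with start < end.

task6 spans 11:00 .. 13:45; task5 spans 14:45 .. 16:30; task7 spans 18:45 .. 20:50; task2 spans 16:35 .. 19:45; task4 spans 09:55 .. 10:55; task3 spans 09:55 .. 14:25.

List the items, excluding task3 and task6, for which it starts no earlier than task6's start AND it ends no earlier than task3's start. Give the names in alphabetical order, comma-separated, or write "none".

Conditions: its start is no earlier than task6's start (X.start >= 11:00) AND its end is no earlier than task3's start (X.end >= 09:55).
task2: start 16:35 >= 11:00? ✓; end 19:45 >= 09:55? ✓ → yes.
task4: start 09:55 >= 11:00? ✗; end 10:55 >= 09:55? ✓ → no.
task5: start 14:45 >= 11:00? ✓; end 16:30 >= 09:55? ✓ → yes.
task7: start 18:45 >= 11:00? ✓; end 20:50 >= 09:55? ✓ → yes.
Result: task2, task5, task7.

task2, task5, task7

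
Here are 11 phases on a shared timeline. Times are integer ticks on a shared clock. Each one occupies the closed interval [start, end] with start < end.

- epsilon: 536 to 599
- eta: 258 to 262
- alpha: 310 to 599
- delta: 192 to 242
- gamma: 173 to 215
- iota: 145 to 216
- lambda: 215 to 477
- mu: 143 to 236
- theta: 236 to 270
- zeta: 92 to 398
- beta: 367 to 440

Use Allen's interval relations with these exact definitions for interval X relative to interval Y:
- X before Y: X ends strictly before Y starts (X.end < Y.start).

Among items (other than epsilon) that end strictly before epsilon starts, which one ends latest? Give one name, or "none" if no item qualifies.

Target epsilon = [536, 599].
alpha [310, 599] → finished-by → excluded.
beta [367, 440] → before → candidate.
delta [192, 242] → before → candidate.
eta [258, 262] → before → candidate.
gamma [173, 215] → before → candidate.
iota [145, 216] → before → candidate.
lambda [215, 477] → before → candidate.
mu [143, 236] → before → candidate.
theta [236, 270] → before → candidate.
zeta [92, 398] → before → candidate.
Among candidates, latest end is 477 → lambda.

lambda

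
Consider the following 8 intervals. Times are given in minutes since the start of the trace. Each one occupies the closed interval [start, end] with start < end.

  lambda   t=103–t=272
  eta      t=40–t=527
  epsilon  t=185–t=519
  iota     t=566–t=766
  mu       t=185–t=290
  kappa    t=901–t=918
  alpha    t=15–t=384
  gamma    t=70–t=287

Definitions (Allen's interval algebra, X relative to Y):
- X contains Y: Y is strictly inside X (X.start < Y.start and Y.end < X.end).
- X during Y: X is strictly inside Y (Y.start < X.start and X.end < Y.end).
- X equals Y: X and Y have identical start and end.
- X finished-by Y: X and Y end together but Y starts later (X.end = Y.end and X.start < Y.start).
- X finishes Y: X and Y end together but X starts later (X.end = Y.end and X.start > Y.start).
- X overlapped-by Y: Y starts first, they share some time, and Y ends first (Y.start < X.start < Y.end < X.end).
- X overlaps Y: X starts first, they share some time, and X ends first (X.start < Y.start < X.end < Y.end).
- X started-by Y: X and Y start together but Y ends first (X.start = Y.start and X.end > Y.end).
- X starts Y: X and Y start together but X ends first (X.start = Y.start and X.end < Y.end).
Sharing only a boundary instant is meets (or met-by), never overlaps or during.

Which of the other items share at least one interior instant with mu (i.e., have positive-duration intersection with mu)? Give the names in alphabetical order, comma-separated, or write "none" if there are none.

alpha, epsilon, eta, gamma, lambda

Target mu = [t=185, t=290].
alpha [t=15, t=384] → contains → yes.
epsilon [t=185, t=519] → started-by → yes.
eta [t=40, t=527] → contains → yes.
gamma [t=70, t=287] → overlaps → yes.
iota [t=566, t=766] → after → no.
kappa [t=901, t=918] → after → no.
lambda [t=103, t=272] → overlaps → yes.
Result: alpha, epsilon, eta, gamma, lambda.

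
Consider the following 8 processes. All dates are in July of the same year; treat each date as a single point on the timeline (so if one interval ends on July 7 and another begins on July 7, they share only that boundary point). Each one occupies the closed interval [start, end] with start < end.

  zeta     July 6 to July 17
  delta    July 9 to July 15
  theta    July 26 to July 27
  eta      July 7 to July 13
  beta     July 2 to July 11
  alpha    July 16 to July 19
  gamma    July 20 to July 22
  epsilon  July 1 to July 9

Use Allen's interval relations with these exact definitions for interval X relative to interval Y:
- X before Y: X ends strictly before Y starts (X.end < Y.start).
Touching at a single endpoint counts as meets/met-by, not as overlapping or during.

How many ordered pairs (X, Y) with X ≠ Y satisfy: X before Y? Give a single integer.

Checking all 56 ordered pairs for relation 'before'; matching pairs in alphabetical order:
(alpha, gamma): alpha before gamma ✓
(alpha, theta): alpha before theta ✓
(beta, alpha): beta before alpha ✓
(beta, gamma): beta before gamma ✓
(beta, theta): beta before theta ✓
(delta, alpha): delta before alpha ✓
(delta, gamma): delta before gamma ✓
(delta, theta): delta before theta ✓
(epsilon, alpha): epsilon before alpha ✓
(epsilon, gamma): epsilon before gamma ✓
(epsilon, theta): epsilon before theta ✓
(eta, alpha): eta before alpha ✓
(eta, gamma): eta before gamma ✓
(eta, theta): eta before theta ✓
(gamma, theta): gamma before theta ✓
(zeta, gamma): zeta before gamma ✓
(zeta, theta): zeta before theta ✓
Count: 17.

17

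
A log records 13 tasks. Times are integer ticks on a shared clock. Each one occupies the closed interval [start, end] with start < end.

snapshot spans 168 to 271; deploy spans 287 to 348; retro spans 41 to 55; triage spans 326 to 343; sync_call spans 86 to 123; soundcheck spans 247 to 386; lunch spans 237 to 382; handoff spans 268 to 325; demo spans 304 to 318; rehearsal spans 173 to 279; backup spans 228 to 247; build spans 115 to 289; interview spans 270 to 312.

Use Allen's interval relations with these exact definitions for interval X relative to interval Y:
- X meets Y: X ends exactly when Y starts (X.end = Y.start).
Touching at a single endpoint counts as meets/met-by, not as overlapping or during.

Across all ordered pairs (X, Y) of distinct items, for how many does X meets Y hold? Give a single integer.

1

Checking all 156 ordered pairs for relation 'meets'; matching pairs in alphabetical order:
(backup, soundcheck): backup meets soundcheck ✓
Count: 1.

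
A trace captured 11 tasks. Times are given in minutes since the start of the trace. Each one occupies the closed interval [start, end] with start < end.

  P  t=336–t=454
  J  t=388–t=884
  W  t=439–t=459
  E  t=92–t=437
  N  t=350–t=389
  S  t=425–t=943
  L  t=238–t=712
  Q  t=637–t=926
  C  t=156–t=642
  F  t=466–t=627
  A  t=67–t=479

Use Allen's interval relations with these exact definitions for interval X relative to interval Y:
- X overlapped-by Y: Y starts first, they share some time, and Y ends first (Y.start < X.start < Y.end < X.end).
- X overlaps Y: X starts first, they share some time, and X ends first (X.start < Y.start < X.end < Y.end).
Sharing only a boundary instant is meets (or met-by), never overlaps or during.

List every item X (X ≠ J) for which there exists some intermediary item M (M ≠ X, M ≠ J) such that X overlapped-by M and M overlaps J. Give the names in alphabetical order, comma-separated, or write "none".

C, F, L, P, Q, S, W

Target J = [t=388, t=884].
Intermediaries M with M overlaps J: A, C, E, L, N, P.
Via A — items with X overlapped-by A: C, F, L, S.
Via C — items with X overlapped-by C: L, Q, S.
Via E — items with X overlapped-by E: C, L, P, S.
Via L — items with X overlapped-by L: Q, S.
Via N — items with X overlapped-by N: none.
Via P — items with X overlapped-by P: S, W.
Union: C, F, L, P, Q, S, W.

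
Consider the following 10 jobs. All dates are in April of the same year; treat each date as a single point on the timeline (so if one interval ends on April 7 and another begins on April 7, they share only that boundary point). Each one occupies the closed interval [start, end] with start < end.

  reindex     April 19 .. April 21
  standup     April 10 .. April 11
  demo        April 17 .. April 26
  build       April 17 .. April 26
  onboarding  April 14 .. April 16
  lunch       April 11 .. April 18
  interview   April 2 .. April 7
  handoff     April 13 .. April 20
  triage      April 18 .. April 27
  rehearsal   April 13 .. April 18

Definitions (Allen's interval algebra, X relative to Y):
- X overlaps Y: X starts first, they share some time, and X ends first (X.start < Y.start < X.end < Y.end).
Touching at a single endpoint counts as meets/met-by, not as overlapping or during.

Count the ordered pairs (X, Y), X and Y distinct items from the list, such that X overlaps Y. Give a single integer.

Checking all 90 ordered pairs for relation 'overlaps'; matching pairs in alphabetical order:
(build, triage): build overlaps triage ✓
(demo, triage): demo overlaps triage ✓
(handoff, build): handoff overlaps build ✓
(handoff, demo): handoff overlaps demo ✓
(handoff, reindex): handoff overlaps reindex ✓
(handoff, triage): handoff overlaps triage ✓
(lunch, build): lunch overlaps build ✓
(lunch, demo): lunch overlaps demo ✓
(lunch, handoff): lunch overlaps handoff ✓
(rehearsal, build): rehearsal overlaps build ✓
(rehearsal, demo): rehearsal overlaps demo ✓
Count: 11.

11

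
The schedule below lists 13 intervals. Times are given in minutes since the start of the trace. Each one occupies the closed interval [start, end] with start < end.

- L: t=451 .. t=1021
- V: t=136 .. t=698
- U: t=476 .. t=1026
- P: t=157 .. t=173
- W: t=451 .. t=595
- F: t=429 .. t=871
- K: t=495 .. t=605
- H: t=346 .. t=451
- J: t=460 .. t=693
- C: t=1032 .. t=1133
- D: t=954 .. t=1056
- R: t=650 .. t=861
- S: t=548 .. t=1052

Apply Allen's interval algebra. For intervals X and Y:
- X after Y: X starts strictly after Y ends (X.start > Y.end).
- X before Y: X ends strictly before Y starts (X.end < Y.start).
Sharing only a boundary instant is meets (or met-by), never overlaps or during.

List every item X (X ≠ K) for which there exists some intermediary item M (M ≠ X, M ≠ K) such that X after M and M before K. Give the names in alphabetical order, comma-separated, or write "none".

C, D, F, H, J, L, R, S, U, W

Target K = [t=495, t=605].
Intermediaries M with M before K: H, P.
Via H — items with X after H: C, D, J, R, S, U.
Via P — items with X after P: C, D, F, H, J, L, R, S, U, W.
Union: C, D, F, H, J, L, R, S, U, W.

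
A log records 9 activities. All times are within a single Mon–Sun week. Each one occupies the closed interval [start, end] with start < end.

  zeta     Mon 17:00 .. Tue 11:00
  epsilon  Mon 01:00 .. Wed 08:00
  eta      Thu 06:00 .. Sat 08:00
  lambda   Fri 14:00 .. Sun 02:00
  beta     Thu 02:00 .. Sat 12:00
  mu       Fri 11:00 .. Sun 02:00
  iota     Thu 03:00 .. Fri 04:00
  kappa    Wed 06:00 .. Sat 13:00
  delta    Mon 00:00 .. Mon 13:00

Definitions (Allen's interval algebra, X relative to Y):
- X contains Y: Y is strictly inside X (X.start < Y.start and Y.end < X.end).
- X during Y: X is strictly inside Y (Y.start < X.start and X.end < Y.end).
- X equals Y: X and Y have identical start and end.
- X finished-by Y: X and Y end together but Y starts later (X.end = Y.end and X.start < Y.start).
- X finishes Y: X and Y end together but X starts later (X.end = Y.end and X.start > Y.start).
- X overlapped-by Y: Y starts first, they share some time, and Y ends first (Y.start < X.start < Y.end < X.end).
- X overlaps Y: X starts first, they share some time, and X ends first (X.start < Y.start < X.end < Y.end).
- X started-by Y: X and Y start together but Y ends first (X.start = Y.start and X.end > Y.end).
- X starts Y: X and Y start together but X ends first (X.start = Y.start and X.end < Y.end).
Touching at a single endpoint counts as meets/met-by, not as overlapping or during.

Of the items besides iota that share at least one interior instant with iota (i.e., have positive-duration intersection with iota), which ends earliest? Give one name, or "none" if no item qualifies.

Target iota = [Thu 03:00, Fri 04:00].
beta [Thu 02:00, Sat 12:00] → contains → candidate.
delta [Mon 00:00, Mon 13:00] → before → excluded.
epsilon [Mon 01:00, Wed 08:00] → before → excluded.
eta [Thu 06:00, Sat 08:00] → overlapped-by → candidate.
kappa [Wed 06:00, Sat 13:00] → contains → candidate.
lambda [Fri 14:00, Sun 02:00] → after → excluded.
mu [Fri 11:00, Sun 02:00] → after → excluded.
zeta [Mon 17:00, Tue 11:00] → before → excluded.
Among candidates, earliest end is Sat 08:00 → eta.

eta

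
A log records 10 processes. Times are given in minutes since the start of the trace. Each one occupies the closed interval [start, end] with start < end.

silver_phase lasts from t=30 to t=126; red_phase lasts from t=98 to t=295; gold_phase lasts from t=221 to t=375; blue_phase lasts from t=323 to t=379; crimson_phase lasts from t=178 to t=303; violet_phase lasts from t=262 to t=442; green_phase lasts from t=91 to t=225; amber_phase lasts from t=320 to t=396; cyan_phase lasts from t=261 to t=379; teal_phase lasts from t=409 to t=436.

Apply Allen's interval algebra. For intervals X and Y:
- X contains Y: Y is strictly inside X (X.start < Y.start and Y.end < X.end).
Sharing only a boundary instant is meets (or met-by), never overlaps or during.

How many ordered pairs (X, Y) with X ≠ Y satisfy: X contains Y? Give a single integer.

Checking all 90 ordered pairs for relation 'contains'; matching pairs in alphabetical order:
(amber_phase, blue_phase): amber_phase contains blue_phase ✓
(violet_phase, amber_phase): violet_phase contains amber_phase ✓
(violet_phase, blue_phase): violet_phase contains blue_phase ✓
(violet_phase, teal_phase): violet_phase contains teal_phase ✓
Count: 4.

4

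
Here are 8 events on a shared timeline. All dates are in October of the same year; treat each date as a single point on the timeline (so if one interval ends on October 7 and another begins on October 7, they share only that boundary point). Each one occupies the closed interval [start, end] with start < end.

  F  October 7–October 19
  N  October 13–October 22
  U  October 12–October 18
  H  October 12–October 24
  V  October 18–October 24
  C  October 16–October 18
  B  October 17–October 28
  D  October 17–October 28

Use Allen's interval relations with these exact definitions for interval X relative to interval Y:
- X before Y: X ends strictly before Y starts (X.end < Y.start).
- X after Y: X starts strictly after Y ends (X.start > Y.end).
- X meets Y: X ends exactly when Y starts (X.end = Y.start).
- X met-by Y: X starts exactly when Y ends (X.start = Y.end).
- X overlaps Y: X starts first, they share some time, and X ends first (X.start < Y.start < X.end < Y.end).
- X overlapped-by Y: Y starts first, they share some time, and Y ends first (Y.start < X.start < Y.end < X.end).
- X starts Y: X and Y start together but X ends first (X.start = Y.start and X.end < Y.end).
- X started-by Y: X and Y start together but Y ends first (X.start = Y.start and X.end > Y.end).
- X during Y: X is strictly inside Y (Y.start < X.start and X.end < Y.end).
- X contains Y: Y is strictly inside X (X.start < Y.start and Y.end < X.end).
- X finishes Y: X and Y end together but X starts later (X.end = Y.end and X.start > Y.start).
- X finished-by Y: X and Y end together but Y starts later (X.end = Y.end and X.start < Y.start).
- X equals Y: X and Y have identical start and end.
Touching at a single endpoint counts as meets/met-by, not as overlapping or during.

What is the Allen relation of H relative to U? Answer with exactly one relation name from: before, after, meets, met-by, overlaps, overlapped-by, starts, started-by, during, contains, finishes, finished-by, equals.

H = [October 12, October 24]; U = [October 12, October 18].
Compare endpoints: H.start = U.start, H.start < U.end, H.end > U.start, H.end > U.end.
That pattern is 'started-by'.

started-by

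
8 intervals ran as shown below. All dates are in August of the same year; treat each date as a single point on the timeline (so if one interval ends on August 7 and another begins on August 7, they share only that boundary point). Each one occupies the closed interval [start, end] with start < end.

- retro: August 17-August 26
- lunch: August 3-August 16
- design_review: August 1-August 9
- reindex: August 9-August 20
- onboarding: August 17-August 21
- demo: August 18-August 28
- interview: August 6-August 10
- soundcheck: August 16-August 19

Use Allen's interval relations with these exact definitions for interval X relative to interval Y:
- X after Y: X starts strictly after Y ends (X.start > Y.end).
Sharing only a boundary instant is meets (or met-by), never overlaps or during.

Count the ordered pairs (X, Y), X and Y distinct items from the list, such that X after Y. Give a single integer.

Checking all 56 ordered pairs for relation 'after'; matching pairs in alphabetical order:
(demo, design_review): demo after design_review ✓
(demo, interview): demo after interview ✓
(demo, lunch): demo after lunch ✓
(onboarding, design_review): onboarding after design_review ✓
(onboarding, interview): onboarding after interview ✓
(onboarding, lunch): onboarding after lunch ✓
(retro, design_review): retro after design_review ✓
(retro, interview): retro after interview ✓
(retro, lunch): retro after lunch ✓
(soundcheck, design_review): soundcheck after design_review ✓
(soundcheck, interview): soundcheck after interview ✓
Count: 11.

11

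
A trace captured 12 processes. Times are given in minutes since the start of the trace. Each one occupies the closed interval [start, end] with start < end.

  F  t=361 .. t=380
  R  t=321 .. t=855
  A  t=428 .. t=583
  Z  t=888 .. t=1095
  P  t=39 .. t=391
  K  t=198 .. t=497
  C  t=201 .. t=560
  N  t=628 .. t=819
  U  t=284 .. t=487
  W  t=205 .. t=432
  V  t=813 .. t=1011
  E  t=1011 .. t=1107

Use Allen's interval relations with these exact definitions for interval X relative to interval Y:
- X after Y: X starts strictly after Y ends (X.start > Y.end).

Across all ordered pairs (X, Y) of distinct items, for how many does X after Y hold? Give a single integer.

34

Checking all 132 ordered pairs for relation 'after'; matching pairs in alphabetical order:
(A, F): A after F ✓
(A, P): A after P ✓
(E, A): E after A ✓
(E, C): E after C ✓
(E, F): E after F ✓
(E, K): E after K ✓
(E, N): E after N ✓
(E, P): E after P ✓
(E, R): E after R ✓
(E, U): E after U ✓
(E, W): E after W ✓
(N, A): N after A ✓
(N, C): N after C ✓
(N, F): N after F ✓
(N, K): N after K ✓
(N, P): N after P ✓
(N, U): N after U ✓
(N, W): N after W ✓
(V, A): V after A ✓
(V, C): V after C ✓
(V, F): V after F ✓
(V, K): V after K ✓
(V, P): V after P ✓
(V, U): V after U ✓
... plus 10 further pairs not listed.
Count: 34.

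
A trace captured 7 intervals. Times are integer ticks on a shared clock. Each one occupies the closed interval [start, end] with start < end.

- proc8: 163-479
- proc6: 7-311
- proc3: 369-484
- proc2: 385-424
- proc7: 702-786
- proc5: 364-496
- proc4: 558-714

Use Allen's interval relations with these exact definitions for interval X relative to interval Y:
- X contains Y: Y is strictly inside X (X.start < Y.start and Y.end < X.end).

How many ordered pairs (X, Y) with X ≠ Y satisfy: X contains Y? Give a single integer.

4

Checking all 42 ordered pairs for relation 'contains'; matching pairs in alphabetical order:
(proc3, proc2): proc3 contains proc2 ✓
(proc5, proc2): proc5 contains proc2 ✓
(proc5, proc3): proc5 contains proc3 ✓
(proc8, proc2): proc8 contains proc2 ✓
Count: 4.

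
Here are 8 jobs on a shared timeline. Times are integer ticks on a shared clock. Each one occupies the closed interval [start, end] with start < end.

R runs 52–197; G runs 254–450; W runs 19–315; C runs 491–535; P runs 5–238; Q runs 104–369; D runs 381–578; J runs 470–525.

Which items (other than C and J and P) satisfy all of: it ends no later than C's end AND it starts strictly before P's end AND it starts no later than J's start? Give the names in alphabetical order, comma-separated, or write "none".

Q, R, W

Conditions: its end is no later than C's end (X.end <= 535) AND its start is strictly before P's end (X.start < 238) AND its start is no later than J's start (X.start <= 470).
D: end 578 <= 535? ✗; start 381 < 238? ✗; start 381 <= 470? ✓ → no.
G: end 450 <= 535? ✓; start 254 < 238? ✗; start 254 <= 470? ✓ → no.
Q: end 369 <= 535? ✓; start 104 < 238? ✓; start 104 <= 470? ✓ → yes.
R: end 197 <= 535? ✓; start 52 < 238? ✓; start 52 <= 470? ✓ → yes.
W: end 315 <= 535? ✓; start 19 < 238? ✓; start 19 <= 470? ✓ → yes.
Result: Q, R, W.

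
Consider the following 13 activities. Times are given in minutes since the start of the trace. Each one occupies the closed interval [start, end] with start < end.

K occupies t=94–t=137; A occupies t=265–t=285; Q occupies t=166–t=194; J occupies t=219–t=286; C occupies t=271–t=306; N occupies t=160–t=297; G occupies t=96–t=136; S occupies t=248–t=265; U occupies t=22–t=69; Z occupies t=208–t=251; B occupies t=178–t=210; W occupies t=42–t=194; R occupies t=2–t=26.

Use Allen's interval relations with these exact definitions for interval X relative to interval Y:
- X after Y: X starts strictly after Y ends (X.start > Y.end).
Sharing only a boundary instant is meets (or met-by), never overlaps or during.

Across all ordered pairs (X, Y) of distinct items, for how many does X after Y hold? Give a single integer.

54

Checking all 156 ordered pairs for relation 'after'; matching pairs in alphabetical order:
(A, B): A after B ✓
(A, G): A after G ✓
(A, K): A after K ✓
(A, Q): A after Q ✓
(A, R): A after R ✓
(A, U): A after U ✓
(A, W): A after W ✓
(A, Z): A after Z ✓
(B, G): B after G ✓
(B, K): B after K ✓
(B, R): B after R ✓
(B, U): B after U ✓
(C, B): C after B ✓
(C, G): C after G ✓
(C, K): C after K ✓
(C, Q): C after Q ✓
(C, R): C after R ✓
(C, S): C after S ✓
(C, U): C after U ✓
(C, W): C after W ✓
(C, Z): C after Z ✓
(G, R): G after R ✓
(G, U): G after U ✓
(J, B): J after B ✓
... plus 30 further pairs not listed.
Count: 54.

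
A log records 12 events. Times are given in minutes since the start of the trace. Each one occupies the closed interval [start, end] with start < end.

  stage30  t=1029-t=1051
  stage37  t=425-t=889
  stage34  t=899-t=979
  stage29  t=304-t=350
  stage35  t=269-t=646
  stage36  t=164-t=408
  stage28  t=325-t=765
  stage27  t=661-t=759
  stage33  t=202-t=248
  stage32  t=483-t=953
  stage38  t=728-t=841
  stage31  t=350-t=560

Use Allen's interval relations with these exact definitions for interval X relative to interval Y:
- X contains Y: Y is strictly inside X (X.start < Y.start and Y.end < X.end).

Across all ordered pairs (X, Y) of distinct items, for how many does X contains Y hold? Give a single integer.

10

Checking all 132 ordered pairs for relation 'contains'; matching pairs in alphabetical order:
(stage28, stage27): stage28 contains stage27 ✓
(stage28, stage31): stage28 contains stage31 ✓
(stage32, stage27): stage32 contains stage27 ✓
(stage32, stage38): stage32 contains stage38 ✓
(stage35, stage29): stage35 contains stage29 ✓
(stage35, stage31): stage35 contains stage31 ✓
(stage36, stage29): stage36 contains stage29 ✓
(stage36, stage33): stage36 contains stage33 ✓
(stage37, stage27): stage37 contains stage27 ✓
(stage37, stage38): stage37 contains stage38 ✓
Count: 10.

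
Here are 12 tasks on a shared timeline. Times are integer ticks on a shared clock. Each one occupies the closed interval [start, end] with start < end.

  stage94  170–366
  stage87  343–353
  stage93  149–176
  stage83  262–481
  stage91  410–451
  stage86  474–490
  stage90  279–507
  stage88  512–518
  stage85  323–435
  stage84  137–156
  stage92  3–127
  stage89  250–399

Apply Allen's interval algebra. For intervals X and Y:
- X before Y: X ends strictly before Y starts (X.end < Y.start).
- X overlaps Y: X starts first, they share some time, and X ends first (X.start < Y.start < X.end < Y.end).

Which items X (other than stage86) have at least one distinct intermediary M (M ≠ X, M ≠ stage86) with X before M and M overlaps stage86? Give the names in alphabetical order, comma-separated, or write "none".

Target stage86 = [474, 490].
Intermediaries M with M overlaps stage86: stage83.
Via stage83 — items with X before stage83: stage84, stage92, stage93.
Union: stage84, stage92, stage93.

stage84, stage92, stage93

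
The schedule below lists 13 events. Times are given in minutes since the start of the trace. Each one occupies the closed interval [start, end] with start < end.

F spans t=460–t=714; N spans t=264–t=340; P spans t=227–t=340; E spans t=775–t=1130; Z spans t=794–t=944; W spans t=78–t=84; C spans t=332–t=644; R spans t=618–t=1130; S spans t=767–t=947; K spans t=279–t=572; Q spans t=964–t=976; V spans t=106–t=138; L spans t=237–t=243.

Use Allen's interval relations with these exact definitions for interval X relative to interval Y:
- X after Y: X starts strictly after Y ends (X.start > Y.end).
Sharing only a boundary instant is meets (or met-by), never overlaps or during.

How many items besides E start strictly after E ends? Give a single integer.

Target E = [t=775, t=1130].
C [t=332, t=644] → before → no.
F [t=460, t=714] → before → no.
K [t=279, t=572] → before → no.
L [t=237, t=243] → before → no.
N [t=264, t=340] → before → no.
P [t=227, t=340] → before → no.
Q [t=964, t=976] → during → no.
R [t=618, t=1130] → finished-by → no.
S [t=767, t=947] → overlaps → no.
V [t=106, t=138] → before → no.
W [t=78, t=84] → before → no.
Z [t=794, t=944] → during → no.
Total: 0.

0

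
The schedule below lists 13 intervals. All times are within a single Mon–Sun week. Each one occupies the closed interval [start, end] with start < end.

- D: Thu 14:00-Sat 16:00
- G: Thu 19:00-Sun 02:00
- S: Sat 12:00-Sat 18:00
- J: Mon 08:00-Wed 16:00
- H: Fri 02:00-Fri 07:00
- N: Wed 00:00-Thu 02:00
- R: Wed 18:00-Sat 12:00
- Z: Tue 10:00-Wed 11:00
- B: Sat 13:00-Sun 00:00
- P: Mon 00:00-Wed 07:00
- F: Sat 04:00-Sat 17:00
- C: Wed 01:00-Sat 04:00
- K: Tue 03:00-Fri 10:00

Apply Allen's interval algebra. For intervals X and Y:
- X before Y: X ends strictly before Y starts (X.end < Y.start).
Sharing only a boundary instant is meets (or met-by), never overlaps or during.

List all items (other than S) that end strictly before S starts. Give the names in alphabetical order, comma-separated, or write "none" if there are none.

Target S = [Sat 12:00, Sat 18:00].
B [Sat 13:00, Sun 00:00] → overlapped-by → no.
C [Wed 01:00, Sat 04:00] → before → yes.
D [Thu 14:00, Sat 16:00] → overlaps → no.
F [Sat 04:00, Sat 17:00] → overlaps → no.
G [Thu 19:00, Sun 02:00] → contains → no.
H [Fri 02:00, Fri 07:00] → before → yes.
J [Mon 08:00, Wed 16:00] → before → yes.
K [Tue 03:00, Fri 10:00] → before → yes.
N [Wed 00:00, Thu 02:00] → before → yes.
P [Mon 00:00, Wed 07:00] → before → yes.
R [Wed 18:00, Sat 12:00] → meets → no.
Z [Tue 10:00, Wed 11:00] → before → yes.
Result: C, H, J, K, N, P, Z.

C, H, J, K, N, P, Z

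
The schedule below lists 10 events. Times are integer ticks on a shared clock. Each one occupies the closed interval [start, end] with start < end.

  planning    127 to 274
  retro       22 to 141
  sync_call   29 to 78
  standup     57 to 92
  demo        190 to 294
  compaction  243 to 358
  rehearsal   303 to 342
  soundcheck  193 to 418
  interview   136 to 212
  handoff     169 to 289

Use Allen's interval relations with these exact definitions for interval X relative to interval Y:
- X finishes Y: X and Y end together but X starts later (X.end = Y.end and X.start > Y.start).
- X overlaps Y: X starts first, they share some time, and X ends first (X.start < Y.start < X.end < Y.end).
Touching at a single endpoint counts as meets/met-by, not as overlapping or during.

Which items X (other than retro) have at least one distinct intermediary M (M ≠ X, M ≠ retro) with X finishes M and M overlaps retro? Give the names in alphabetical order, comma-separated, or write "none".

Target retro = [22, 141].
Intermediaries M with M overlaps retro: none.
Union: none.

none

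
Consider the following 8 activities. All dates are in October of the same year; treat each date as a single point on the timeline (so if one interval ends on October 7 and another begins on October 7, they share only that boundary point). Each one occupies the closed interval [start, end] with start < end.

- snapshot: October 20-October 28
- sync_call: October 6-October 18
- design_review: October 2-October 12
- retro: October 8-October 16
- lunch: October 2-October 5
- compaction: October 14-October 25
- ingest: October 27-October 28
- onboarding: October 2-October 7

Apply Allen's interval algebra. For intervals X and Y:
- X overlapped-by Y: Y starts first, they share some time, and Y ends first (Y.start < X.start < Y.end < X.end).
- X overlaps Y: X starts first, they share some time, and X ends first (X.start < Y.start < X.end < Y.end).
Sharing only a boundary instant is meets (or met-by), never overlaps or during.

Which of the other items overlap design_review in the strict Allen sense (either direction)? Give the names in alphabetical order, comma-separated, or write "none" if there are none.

retro, sync_call

Target design_review = [October 2, October 12].
compaction [October 14, October 25] → after → no.
ingest [October 27, October 28] → after → no.
lunch [October 2, October 5] → starts → no.
onboarding [October 2, October 7] → starts → no.
retro [October 8, October 16] → overlapped-by → yes.
snapshot [October 20, October 28] → after → no.
sync_call [October 6, October 18] → overlapped-by → yes.
Result: retro, sync_call.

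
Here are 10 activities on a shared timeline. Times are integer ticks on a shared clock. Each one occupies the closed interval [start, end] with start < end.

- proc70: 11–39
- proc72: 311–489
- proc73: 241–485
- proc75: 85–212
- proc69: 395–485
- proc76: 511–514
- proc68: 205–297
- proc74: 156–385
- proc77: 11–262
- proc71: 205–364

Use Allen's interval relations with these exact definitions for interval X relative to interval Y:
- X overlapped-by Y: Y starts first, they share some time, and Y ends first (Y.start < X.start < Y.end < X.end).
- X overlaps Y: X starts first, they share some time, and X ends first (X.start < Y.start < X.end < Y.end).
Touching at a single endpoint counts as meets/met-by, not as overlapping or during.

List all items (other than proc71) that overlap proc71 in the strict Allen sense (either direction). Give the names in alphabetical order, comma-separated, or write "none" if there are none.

proc72, proc73, proc75, proc77

Target proc71 = [205, 364].
proc68 [205, 297] → starts → no.
proc69 [395, 485] → after → no.
proc70 [11, 39] → before → no.
proc72 [311, 489] → overlapped-by → yes.
proc73 [241, 485] → overlapped-by → yes.
proc74 [156, 385] → contains → no.
proc75 [85, 212] → overlaps → yes.
proc76 [511, 514] → after → no.
proc77 [11, 262] → overlaps → yes.
Result: proc72, proc73, proc75, proc77.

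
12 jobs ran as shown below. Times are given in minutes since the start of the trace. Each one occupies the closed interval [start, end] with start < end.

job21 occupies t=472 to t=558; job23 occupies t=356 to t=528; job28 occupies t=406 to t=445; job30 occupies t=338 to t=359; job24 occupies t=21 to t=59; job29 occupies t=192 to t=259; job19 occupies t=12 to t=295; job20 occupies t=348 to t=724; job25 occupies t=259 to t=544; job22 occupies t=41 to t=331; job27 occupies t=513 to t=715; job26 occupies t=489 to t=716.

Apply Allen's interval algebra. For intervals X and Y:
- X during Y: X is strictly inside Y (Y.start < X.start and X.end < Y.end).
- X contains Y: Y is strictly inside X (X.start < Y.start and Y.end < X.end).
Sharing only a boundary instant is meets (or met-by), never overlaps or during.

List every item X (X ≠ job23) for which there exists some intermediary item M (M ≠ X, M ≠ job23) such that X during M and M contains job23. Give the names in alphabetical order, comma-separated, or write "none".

Target job23 = [t=356, t=528].
Intermediaries M with M contains job23: job20, job25.
Via job20 — items with X during job20: job21, job26, job27, job28.
Via job25 — items with X during job25: job28, job30.
Union: job21, job26, job27, job28, job30.

job21, job26, job27, job28, job30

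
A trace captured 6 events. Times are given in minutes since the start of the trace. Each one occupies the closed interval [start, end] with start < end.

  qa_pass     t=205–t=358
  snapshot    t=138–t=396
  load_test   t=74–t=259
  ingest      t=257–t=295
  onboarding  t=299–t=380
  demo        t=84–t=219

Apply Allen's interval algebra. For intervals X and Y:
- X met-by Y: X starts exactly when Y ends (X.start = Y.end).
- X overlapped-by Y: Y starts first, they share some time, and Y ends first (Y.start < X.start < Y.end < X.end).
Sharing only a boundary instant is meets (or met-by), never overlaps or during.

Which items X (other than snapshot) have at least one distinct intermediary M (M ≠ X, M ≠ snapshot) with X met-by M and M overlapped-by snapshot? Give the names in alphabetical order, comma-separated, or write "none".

Target snapshot = [t=138, t=396].
Intermediaries M with M overlapped-by snapshot: none.
Union: none.

none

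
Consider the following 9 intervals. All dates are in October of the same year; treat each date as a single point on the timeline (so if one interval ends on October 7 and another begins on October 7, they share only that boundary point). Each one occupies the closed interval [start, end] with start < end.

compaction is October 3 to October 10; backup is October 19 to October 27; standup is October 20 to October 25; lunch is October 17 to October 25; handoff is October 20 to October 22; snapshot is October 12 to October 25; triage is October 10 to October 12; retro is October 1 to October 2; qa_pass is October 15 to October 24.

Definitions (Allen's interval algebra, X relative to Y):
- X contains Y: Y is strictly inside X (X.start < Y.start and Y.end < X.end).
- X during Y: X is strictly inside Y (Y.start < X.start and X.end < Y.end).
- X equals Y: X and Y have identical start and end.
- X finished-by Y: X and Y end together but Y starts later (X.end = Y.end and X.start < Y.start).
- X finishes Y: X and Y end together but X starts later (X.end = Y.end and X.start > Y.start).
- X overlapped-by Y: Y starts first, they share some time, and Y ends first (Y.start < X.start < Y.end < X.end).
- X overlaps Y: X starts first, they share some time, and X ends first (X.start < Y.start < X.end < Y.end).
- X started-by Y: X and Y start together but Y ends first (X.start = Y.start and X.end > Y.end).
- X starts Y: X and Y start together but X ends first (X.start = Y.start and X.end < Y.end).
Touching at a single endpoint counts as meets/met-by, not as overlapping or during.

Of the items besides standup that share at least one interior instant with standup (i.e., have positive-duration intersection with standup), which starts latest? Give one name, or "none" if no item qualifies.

Target standup = [October 20, October 25].
backup [October 19, October 27] → contains → candidate.
compaction [October 3, October 10] → before → excluded.
handoff [October 20, October 22] → starts → candidate.
lunch [October 17, October 25] → finished-by → candidate.
qa_pass [October 15, October 24] → overlaps → candidate.
retro [October 1, October 2] → before → excluded.
snapshot [October 12, October 25] → finished-by → candidate.
triage [October 10, October 12] → before → excluded.
Among candidates, latest start is October 20 → handoff.

handoff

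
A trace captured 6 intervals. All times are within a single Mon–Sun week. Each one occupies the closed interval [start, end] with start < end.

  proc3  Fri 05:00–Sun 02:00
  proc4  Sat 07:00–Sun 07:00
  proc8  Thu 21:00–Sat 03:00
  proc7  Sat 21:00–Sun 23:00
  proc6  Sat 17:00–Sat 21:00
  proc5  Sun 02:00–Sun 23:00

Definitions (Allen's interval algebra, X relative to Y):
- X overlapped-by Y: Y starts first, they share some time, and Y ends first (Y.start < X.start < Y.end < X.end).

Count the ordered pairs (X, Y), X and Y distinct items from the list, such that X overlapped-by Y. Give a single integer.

5

Checking all 30 ordered pairs for relation 'overlapped-by'; matching pairs in alphabetical order:
(proc3, proc8): proc3 overlapped-by proc8 ✓
(proc4, proc3): proc4 overlapped-by proc3 ✓
(proc5, proc4): proc5 overlapped-by proc4 ✓
(proc7, proc3): proc7 overlapped-by proc3 ✓
(proc7, proc4): proc7 overlapped-by proc4 ✓
Count: 5.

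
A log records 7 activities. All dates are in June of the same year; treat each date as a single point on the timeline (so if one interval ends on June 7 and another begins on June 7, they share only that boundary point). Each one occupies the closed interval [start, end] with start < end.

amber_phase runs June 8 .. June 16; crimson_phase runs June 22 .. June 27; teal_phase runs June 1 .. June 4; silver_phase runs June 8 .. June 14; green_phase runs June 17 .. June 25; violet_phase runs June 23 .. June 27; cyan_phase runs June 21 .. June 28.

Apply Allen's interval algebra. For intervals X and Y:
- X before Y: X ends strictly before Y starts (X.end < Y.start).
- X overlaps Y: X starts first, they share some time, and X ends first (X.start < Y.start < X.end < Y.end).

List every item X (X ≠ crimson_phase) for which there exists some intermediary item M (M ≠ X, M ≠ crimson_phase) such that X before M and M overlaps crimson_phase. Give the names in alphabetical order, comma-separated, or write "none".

amber_phase, silver_phase, teal_phase

Target crimson_phase = [June 22, June 27].
Intermediaries M with M overlaps crimson_phase: green_phase.
Via green_phase — items with X before green_phase: amber_phase, silver_phase, teal_phase.
Union: amber_phase, silver_phase, teal_phase.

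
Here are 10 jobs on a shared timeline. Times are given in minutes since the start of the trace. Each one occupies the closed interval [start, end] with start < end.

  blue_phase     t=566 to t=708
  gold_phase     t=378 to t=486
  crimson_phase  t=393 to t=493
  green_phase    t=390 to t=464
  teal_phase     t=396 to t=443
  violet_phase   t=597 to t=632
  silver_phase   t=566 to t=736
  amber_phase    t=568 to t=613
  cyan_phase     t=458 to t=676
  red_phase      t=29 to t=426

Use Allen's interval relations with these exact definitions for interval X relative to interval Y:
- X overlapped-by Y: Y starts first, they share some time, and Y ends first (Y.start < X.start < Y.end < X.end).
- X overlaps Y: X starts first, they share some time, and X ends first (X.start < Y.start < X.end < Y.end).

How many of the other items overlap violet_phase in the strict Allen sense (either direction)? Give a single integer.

Target violet_phase = [t=597, t=632].
amber_phase [t=568, t=613] → overlaps → counts.
blue_phase [t=566, t=708] → contains → no.
crimson_phase [t=393, t=493] → before → no.
cyan_phase [t=458, t=676] → contains → no.
gold_phase [t=378, t=486] → before → no.
green_phase [t=390, t=464] → before → no.
red_phase [t=29, t=426] → before → no.
silver_phase [t=566, t=736] → contains → no.
teal_phase [t=396, t=443] → before → no.
Total: 1.

1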